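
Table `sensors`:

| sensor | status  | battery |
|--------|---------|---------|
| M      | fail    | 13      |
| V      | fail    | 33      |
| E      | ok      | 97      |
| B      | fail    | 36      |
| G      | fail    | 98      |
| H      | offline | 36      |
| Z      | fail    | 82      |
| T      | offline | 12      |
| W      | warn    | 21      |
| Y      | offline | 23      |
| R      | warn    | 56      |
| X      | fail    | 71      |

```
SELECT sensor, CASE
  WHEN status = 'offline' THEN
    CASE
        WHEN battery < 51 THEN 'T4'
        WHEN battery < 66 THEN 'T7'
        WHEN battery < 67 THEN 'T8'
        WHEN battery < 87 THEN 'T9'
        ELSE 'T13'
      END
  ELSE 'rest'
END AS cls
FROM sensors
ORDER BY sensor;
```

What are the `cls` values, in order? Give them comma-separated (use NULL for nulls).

sensor=B: status='fail' → outer ELSE → rest
sensor=E: status='ok' → outer ELSE → rest
sensor=G: status='fail' → outer ELSE → rest
sensor=H: status='offline' → inner[battery < 51] → T4
sensor=M: status='fail' → outer ELSE → rest
sensor=R: status='warn' → outer ELSE → rest
sensor=T: status='offline' → inner[battery < 51] → T4
sensor=V: status='fail' → outer ELSE → rest
sensor=W: status='warn' → outer ELSE → rest
sensor=X: status='fail' → outer ELSE → rest
sensor=Y: status='offline' → inner[battery < 51] → T4
sensor=Z: status='fail' → outer ELSE → rest

rest, rest, rest, T4, rest, rest, T4, rest, rest, rest, T4, rest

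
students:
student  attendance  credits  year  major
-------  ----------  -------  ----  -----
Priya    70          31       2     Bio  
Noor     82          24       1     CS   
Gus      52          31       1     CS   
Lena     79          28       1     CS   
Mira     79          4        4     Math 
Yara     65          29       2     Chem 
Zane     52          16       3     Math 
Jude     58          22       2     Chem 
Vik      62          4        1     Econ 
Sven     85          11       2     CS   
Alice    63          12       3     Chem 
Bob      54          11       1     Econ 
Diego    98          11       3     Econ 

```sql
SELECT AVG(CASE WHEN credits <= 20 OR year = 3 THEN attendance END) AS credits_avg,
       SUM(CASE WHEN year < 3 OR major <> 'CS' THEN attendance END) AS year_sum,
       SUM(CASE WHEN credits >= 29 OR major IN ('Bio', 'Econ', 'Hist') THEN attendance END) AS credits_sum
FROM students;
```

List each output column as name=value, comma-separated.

credits_avg=70.4285714286, year_sum=899, credits_sum=401

[credits_avg: credits <= 20 OR year = 3]
student=Priya: ✗
student=Noor: ✗
student=Gus: ✗
student=Lena: ✗
student=Mira: ✓ → 79
student=Yara: ✗
student=Zane: ✓ → 52
student=Jude: ✗
student=Vik: ✓ → 62
student=Sven: ✓ → 85
student=Alice: ✓ → 63
student=Bob: ✓ → 54
student=Diego: ✓ → 98
credits_avg = (79 + 52 + 62 + 85 + 63 + 54 + 98) / 7 = 70.4285714286
—
[year_sum: year < 3 OR major <> 'CS']
student=Priya: ✓ → 70
student=Noor: ✓ → 82
student=Gus: ✓ → 52
student=Lena: ✓ → 79
student=Mira: ✓ → 79
student=Yara: ✓ → 65
student=Zane: ✓ → 52
student=Jude: ✓ → 58
student=Vik: ✓ → 62
student=Sven: ✓ → 85
student=Alice: ✓ → 63
student=Bob: ✓ → 54
student=Diego: ✓ → 98
year_sum = 70 + 82 + 52 + 79 + 79 + 65 + 52 + 58 + 62 + 85 + 63 + 54 + 98 = 899
—
[credits_sum: credits >= 29 OR major IN ('Bio', 'Econ', 'Hist')]
student=Priya: ✓ → 70
student=Noor: ✗
student=Gus: ✓ → 52
student=Lena: ✗
student=Mira: ✗
student=Yara: ✓ → 65
student=Zane: ✗
student=Jude: ✗
student=Vik: ✓ → 62
student=Sven: ✗
student=Alice: ✗
student=Bob: ✓ → 54
student=Diego: ✓ → 98
credits_sum = 70 + 52 + 65 + 62 + 54 + 98 = 401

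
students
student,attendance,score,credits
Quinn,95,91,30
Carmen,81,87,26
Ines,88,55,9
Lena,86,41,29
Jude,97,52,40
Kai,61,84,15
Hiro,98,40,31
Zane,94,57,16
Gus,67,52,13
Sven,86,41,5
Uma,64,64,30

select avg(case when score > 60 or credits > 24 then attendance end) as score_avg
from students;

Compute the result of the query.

83.1428571429

student=Quinn: ✓ → 95
student=Carmen: ✓ → 81
student=Ines: ✗
student=Lena: ✓ → 86
student=Jude: ✓ → 97
student=Kai: ✓ → 61
student=Hiro: ✓ → 98
student=Zane: ✗
student=Gus: ✗
student=Sven: ✗
student=Uma: ✓ → 64
score_avg = (95 + 81 + 86 + 97 + 61 + 98 + 64) / 7 = 83.1428571429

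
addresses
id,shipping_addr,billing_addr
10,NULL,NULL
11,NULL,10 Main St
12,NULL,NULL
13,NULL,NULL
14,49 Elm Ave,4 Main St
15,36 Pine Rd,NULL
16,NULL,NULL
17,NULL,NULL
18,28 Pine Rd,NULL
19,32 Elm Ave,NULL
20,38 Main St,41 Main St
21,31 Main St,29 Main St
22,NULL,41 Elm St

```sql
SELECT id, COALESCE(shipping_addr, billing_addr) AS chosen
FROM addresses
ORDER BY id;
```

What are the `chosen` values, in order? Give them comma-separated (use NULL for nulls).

NULL, 10 Main St, NULL, NULL, 49 Elm Ave, 36 Pine Rd, NULL, NULL, 28 Pine Rd, 32 Elm Ave, 38 Main St, 31 Main St, 41 Elm St

id=10: shipping_addr=NULL, billing_addr=NULL (all NULL) → NULL
id=11: shipping_addr=NULL, billing_addr=10 Main St → 10 Main St
id=12: shipping_addr=NULL, billing_addr=NULL (all NULL) → NULL
id=13: shipping_addr=NULL, billing_addr=NULL (all NULL) → NULL
id=14: shipping_addr=49 Elm Ave → 49 Elm Ave
id=15: shipping_addr=36 Pine Rd → 36 Pine Rd
id=16: shipping_addr=NULL, billing_addr=NULL (all NULL) → NULL
id=17: shipping_addr=NULL, billing_addr=NULL (all NULL) → NULL
id=18: shipping_addr=28 Pine Rd → 28 Pine Rd
id=19: shipping_addr=32 Elm Ave → 32 Elm Ave
id=20: shipping_addr=38 Main St → 38 Main St
id=21: shipping_addr=31 Main St → 31 Main St
id=22: shipping_addr=NULL, billing_addr=41 Elm St → 41 Elm St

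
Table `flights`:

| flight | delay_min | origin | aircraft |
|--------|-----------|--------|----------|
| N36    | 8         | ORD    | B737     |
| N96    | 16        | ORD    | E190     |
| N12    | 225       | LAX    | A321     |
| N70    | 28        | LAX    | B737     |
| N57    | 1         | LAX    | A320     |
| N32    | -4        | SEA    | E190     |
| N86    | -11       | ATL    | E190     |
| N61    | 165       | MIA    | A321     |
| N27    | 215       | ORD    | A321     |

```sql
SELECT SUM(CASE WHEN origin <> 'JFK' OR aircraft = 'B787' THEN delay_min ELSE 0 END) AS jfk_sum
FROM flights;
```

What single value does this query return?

flight=N36: ✓ → 8
flight=N96: ✓ → 16
flight=N12: ✓ → 225
flight=N70: ✓ → 28
flight=N57: ✓ → 1
flight=N32: ✓ → -4
flight=N86: ✓ → -11
flight=N61: ✓ → 165
flight=N27: ✓ → 215
jfk_sum = 8 + 16 + 225 + 28 + 1 + -4 + -11 + 165 + 215 = 643

643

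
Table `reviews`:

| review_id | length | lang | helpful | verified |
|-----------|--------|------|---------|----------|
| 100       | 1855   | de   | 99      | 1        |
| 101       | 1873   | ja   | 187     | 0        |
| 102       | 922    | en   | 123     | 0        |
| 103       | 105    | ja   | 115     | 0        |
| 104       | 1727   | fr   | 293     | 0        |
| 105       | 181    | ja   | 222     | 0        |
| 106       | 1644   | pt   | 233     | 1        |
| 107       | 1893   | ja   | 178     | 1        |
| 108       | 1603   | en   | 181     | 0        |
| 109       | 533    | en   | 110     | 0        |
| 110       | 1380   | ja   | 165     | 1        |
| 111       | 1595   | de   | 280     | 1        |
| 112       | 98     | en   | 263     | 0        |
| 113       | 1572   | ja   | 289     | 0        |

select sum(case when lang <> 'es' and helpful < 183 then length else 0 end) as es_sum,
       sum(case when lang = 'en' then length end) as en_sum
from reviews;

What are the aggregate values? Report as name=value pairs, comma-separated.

es_sum=8291, en_sum=3156

[es_sum: lang <> 'es' and helpful < 183]
review_id=100: ✓ → 1855
review_id=101: ✗
review_id=102: ✓ → 922
review_id=103: ✓ → 105
review_id=104: ✗
review_id=105: ✗
review_id=106: ✗
review_id=107: ✓ → 1893
review_id=108: ✓ → 1603
review_id=109: ✓ → 533
review_id=110: ✓ → 1380
review_id=111: ✗
review_id=112: ✗
review_id=113: ✗
es_sum = 1855 + 922 + 105 + 1893 + 1603 + 533 + 1380 = 8291
—
[en_sum: lang = 'en']
review_id=100: ✗
review_id=101: ✗
review_id=102: ✓ → 922
review_id=103: ✗
review_id=104: ✗
review_id=105: ✗
review_id=106: ✗
review_id=107: ✗
review_id=108: ✓ → 1603
review_id=109: ✓ → 533
review_id=110: ✗
review_id=111: ✗
review_id=112: ✓ → 98
review_id=113: ✗
en_sum = 922 + 1603 + 533 + 98 = 3156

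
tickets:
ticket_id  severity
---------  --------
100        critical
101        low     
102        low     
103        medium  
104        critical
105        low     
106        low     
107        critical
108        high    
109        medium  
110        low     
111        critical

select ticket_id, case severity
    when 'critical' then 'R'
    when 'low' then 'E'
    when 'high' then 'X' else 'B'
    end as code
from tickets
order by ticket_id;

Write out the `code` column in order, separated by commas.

ticket_id=100: severity='critical' → R
ticket_id=101: severity='low' → E
ticket_id=102: severity='low' → E
ticket_id=103: ELSE → B
ticket_id=104: severity='critical' → R
ticket_id=105: severity='low' → E
ticket_id=106: severity='low' → E
ticket_id=107: severity='critical' → R
ticket_id=108: severity='high' → X
ticket_id=109: ELSE → B
ticket_id=110: severity='low' → E
ticket_id=111: severity='critical' → R

R, E, E, B, R, E, E, R, X, B, E, R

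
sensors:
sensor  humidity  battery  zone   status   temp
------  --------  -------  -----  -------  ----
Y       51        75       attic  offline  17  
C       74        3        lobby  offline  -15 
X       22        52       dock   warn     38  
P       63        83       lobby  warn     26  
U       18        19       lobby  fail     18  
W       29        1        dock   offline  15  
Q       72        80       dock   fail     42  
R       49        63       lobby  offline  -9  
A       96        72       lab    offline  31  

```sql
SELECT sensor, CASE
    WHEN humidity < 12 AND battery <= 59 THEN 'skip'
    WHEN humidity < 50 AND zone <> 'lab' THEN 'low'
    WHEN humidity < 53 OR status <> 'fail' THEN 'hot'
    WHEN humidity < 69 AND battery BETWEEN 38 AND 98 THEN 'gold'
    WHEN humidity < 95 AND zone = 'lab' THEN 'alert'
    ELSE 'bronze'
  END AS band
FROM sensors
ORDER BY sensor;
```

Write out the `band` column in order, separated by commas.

sensor=A: humidity < 53 OR status <> 'fail' → hot
sensor=C: humidity < 53 OR status <> 'fail' → hot
sensor=P: humidity < 53 OR status <> 'fail' → hot
sensor=Q: ELSE → bronze
sensor=R: humidity < 50 AND zone <> 'lab' → low
sensor=U: humidity < 50 AND zone <> 'lab' → low
sensor=W: humidity < 50 AND zone <> 'lab' → low
sensor=X: humidity < 50 AND zone <> 'lab' → low
sensor=Y: humidity < 53 OR status <> 'fail' → hot

hot, hot, hot, bronze, low, low, low, low, hot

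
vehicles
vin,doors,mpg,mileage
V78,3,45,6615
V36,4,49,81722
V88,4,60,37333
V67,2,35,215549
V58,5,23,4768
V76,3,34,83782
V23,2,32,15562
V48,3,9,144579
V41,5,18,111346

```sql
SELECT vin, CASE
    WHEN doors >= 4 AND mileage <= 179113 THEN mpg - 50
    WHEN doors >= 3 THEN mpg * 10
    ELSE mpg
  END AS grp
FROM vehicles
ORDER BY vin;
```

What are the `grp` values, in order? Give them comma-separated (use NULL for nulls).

32, -1, -32, 90, -27, 35, 340, 450, 10

vin=V23: ELSE → 32
vin=V36: doors >= 4 AND mileage <= 179113 → -1
vin=V41: doors >= 4 AND mileage <= 179113 → -32
vin=V48: doors >= 3 → 90
vin=V58: doors >= 4 AND mileage <= 179113 → -27
vin=V67: ELSE → 35
vin=V76: doors >= 3 → 340
vin=V78: doors >= 3 → 450
vin=V88: doors >= 4 AND mileage <= 179113 → 10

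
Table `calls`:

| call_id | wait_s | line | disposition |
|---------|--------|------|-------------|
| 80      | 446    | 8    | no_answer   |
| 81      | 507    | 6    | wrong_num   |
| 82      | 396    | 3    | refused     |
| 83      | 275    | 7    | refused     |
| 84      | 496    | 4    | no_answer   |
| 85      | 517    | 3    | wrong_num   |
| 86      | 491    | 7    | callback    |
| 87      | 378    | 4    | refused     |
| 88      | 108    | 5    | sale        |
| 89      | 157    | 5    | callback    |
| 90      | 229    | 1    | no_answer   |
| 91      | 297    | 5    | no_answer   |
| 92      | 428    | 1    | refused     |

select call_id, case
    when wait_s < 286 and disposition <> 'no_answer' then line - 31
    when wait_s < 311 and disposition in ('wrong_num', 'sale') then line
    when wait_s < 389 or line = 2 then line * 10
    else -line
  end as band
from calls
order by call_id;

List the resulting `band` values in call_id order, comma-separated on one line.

call_id=80: ELSE → -8
call_id=81: ELSE → -6
call_id=82: ELSE → -3
call_id=83: wait_s < 286 and disposition <> 'no_answer' → -24
call_id=84: ELSE → -4
call_id=85: ELSE → -3
call_id=86: ELSE → -7
call_id=87: wait_s < 389 or line = 2 → 40
call_id=88: wait_s < 286 and disposition <> 'no_answer' → -26
call_id=89: wait_s < 286 and disposition <> 'no_answer' → -26
call_id=90: wait_s < 389 or line = 2 → 10
call_id=91: wait_s < 389 or line = 2 → 50
call_id=92: ELSE → -1

-8, -6, -3, -24, -4, -3, -7, 40, -26, -26, 10, 50, -1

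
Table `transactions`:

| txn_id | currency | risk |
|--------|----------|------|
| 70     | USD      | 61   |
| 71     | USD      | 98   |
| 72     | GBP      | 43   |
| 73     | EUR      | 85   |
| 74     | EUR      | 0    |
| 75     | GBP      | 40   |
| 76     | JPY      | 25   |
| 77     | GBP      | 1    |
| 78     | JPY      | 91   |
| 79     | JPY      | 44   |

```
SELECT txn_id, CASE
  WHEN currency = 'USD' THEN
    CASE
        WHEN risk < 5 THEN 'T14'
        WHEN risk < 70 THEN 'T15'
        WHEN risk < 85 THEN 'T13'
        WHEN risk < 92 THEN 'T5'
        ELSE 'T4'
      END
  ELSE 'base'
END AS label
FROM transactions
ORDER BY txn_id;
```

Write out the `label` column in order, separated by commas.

T15, T4, base, base, base, base, base, base, base, base

txn_id=70: currency='USD' → inner[risk < 70] → T15
txn_id=71: currency='USD' → inner[ELSE] → T4
txn_id=72: currency='GBP' → outer ELSE → base
txn_id=73: currency='EUR' → outer ELSE → base
txn_id=74: currency='EUR' → outer ELSE → base
txn_id=75: currency='GBP' → outer ELSE → base
txn_id=76: currency='JPY' → outer ELSE → base
txn_id=77: currency='GBP' → outer ELSE → base
txn_id=78: currency='JPY' → outer ELSE → base
txn_id=79: currency='JPY' → outer ELSE → base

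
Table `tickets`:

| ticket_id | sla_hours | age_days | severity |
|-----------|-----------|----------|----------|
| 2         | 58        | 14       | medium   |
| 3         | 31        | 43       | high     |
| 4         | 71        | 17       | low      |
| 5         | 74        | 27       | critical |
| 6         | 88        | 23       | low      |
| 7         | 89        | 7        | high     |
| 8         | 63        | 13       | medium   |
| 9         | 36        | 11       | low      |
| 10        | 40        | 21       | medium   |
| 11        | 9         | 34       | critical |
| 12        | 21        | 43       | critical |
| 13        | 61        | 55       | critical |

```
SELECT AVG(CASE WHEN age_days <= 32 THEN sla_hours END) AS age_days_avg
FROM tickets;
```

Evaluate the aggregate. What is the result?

ticket_id=2: ✓ → 58
ticket_id=3: ✗
ticket_id=4: ✓ → 71
ticket_id=5: ✓ → 74
ticket_id=6: ✓ → 88
ticket_id=7: ✓ → 89
ticket_id=8: ✓ → 63
ticket_id=9: ✓ → 36
ticket_id=10: ✓ → 40
ticket_id=11: ✗
ticket_id=12: ✗
ticket_id=13: ✗
age_days_avg = (58 + 71 + 74 + 88 + 89 + 63 + 36 + 40) / 8 = 64.875

64.875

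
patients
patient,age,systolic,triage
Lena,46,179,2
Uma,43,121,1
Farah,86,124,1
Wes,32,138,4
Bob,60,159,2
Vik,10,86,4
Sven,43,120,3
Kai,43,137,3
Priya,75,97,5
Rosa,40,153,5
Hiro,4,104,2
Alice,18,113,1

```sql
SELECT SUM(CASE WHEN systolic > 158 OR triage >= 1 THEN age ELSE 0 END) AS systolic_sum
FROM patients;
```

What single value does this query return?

patient=Lena: ✓ → 46
patient=Uma: ✓ → 43
patient=Farah: ✓ → 86
patient=Wes: ✓ → 32
patient=Bob: ✓ → 60
patient=Vik: ✓ → 10
patient=Sven: ✓ → 43
patient=Kai: ✓ → 43
patient=Priya: ✓ → 75
patient=Rosa: ✓ → 40
patient=Hiro: ✓ → 4
patient=Alice: ✓ → 18
systolic_sum = 46 + 43 + 86 + 32 + 60 + 10 + 43 + 43 + 75 + 40 + 4 + 18 = 500

500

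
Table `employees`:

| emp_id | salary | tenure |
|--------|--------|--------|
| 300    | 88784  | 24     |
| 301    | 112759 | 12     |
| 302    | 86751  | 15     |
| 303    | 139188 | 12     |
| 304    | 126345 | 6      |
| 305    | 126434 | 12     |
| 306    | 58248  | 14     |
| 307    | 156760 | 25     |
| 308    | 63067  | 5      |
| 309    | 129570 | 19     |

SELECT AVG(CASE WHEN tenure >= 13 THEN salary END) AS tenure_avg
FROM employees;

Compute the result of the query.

104022.6

emp_id=300: ✓ → 88784
emp_id=301: ✗
emp_id=302: ✓ → 86751
emp_id=303: ✗
emp_id=304: ✗
emp_id=305: ✗
emp_id=306: ✓ → 58248
emp_id=307: ✓ → 156760
emp_id=308: ✗
emp_id=309: ✓ → 129570
tenure_avg = (88784 + 86751 + 58248 + 156760 + 129570) / 5 = 104022.6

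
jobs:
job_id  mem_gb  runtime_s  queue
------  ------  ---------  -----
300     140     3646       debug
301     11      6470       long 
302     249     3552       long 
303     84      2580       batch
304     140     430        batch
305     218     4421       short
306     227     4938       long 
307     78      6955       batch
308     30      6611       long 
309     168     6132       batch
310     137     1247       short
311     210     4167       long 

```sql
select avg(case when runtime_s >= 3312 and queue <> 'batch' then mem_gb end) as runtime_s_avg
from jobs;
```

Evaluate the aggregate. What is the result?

155

job_id=300: ✓ → 140
job_id=301: ✓ → 11
job_id=302: ✓ → 249
job_id=303: ✗
job_id=304: ✗
job_id=305: ✓ → 218
job_id=306: ✓ → 227
job_id=307: ✗
job_id=308: ✓ → 30
job_id=309: ✗
job_id=310: ✗
job_id=311: ✓ → 210
runtime_s_avg = (140 + 11 + 249 + 218 + 227 + 30 + 210) / 7 = 155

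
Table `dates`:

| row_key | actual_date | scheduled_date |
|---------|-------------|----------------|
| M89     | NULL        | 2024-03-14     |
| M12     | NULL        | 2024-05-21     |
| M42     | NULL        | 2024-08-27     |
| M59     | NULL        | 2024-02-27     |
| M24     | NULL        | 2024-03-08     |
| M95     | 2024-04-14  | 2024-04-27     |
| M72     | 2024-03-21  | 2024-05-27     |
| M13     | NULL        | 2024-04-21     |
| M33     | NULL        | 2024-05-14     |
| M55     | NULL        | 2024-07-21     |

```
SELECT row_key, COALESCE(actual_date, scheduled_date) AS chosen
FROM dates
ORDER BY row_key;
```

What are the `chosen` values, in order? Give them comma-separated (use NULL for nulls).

row_key=M12: actual_date=NULL, scheduled_date=2024-05-21 → 2024-05-21
row_key=M13: actual_date=NULL, scheduled_date=2024-04-21 → 2024-04-21
row_key=M24: actual_date=NULL, scheduled_date=2024-03-08 → 2024-03-08
row_key=M33: actual_date=NULL, scheduled_date=2024-05-14 → 2024-05-14
row_key=M42: actual_date=NULL, scheduled_date=2024-08-27 → 2024-08-27
row_key=M55: actual_date=NULL, scheduled_date=2024-07-21 → 2024-07-21
row_key=M59: actual_date=NULL, scheduled_date=2024-02-27 → 2024-02-27
row_key=M72: actual_date=2024-03-21 → 2024-03-21
row_key=M89: actual_date=NULL, scheduled_date=2024-03-14 → 2024-03-14
row_key=M95: actual_date=2024-04-14 → 2024-04-14

2024-05-21, 2024-04-21, 2024-03-08, 2024-05-14, 2024-08-27, 2024-07-21, 2024-02-27, 2024-03-21, 2024-03-14, 2024-04-14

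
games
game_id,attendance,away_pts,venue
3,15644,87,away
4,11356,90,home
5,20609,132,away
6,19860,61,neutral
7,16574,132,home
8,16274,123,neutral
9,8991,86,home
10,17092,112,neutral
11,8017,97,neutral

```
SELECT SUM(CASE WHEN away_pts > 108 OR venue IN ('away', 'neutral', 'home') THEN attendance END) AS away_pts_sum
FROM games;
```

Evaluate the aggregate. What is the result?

134417

game_id=3: ✓ → 15644
game_id=4: ✓ → 11356
game_id=5: ✓ → 20609
game_id=6: ✓ → 19860
game_id=7: ✓ → 16574
game_id=8: ✓ → 16274
game_id=9: ✓ → 8991
game_id=10: ✓ → 17092
game_id=11: ✓ → 8017
away_pts_sum = 15644 + 11356 + 20609 + 19860 + 16574 + 16274 + 8991 + 17092 + 8017 = 134417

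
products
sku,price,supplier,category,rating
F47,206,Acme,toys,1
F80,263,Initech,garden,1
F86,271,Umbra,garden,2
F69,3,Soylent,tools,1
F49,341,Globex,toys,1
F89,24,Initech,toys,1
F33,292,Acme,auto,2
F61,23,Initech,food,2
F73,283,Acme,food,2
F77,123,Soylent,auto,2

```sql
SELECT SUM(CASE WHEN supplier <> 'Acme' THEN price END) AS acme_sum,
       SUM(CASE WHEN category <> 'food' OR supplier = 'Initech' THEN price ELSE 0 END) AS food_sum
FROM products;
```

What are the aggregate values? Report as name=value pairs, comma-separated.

acme_sum=1048, food_sum=1546

[acme_sum: supplier <> 'Acme']
sku=F47: ✗
sku=F80: ✓ → 263
sku=F86: ✓ → 271
sku=F69: ✓ → 3
sku=F49: ✓ → 341
sku=F89: ✓ → 24
sku=F33: ✗
sku=F61: ✓ → 23
sku=F73: ✗
sku=F77: ✓ → 123
acme_sum = 263 + 271 + 3 + 341 + 24 + 23 + 123 = 1048
—
[food_sum: category <> 'food' OR supplier = 'Initech']
sku=F47: ✓ → 206
sku=F80: ✓ → 263
sku=F86: ✓ → 271
sku=F69: ✓ → 3
sku=F49: ✓ → 341
sku=F89: ✓ → 24
sku=F33: ✓ → 292
sku=F61: ✓ → 23
sku=F73: ✗
sku=F77: ✓ → 123
food_sum = 206 + 263 + 271 + 3 + 341 + 24 + 292 + 23 + 123 = 1546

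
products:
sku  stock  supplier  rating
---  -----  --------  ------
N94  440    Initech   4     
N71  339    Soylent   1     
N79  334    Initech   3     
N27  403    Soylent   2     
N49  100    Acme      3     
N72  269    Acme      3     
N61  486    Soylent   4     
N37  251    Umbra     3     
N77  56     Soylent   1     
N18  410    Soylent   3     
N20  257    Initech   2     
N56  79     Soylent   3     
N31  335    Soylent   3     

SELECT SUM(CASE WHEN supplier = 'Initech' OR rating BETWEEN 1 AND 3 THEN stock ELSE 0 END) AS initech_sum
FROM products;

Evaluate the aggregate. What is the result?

sku=N94: ✓ → 440
sku=N71: ✓ → 339
sku=N79: ✓ → 334
sku=N27: ✓ → 403
sku=N49: ✓ → 100
sku=N72: ✓ → 269
sku=N61: ✗
sku=N37: ✓ → 251
sku=N77: ✓ → 56
sku=N18: ✓ → 410
sku=N20: ✓ → 257
sku=N56: ✓ → 79
sku=N31: ✓ → 335
initech_sum = 440 + 339 + 334 + 403 + 100 + 269 + 251 + 56 + 410 + 257 + 79 + 335 = 3273

3273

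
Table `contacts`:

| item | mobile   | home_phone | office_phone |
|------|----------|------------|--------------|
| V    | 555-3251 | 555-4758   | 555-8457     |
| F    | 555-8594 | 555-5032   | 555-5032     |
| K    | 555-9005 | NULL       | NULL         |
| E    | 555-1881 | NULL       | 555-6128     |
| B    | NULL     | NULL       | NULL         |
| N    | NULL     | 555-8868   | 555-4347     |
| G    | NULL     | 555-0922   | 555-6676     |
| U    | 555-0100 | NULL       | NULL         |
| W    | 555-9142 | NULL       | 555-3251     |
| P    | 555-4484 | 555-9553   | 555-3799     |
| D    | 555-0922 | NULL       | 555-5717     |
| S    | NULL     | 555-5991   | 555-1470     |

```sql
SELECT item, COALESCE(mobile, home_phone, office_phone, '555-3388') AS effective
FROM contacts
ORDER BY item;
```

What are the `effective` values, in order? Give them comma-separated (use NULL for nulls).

555-3388, 555-0922, 555-1881, 555-8594, 555-0922, 555-9005, 555-8868, 555-4484, 555-5991, 555-0100, 555-3251, 555-9142

item=B: mobile=NULL, home_phone=NULL, office_phone=NULL, → literal 555-3388 → 555-3388
item=D: mobile=555-0922 → 555-0922
item=E: mobile=555-1881 → 555-1881
item=F: mobile=555-8594 → 555-8594
item=G: mobile=NULL, home_phone=555-0922 → 555-0922
item=K: mobile=555-9005 → 555-9005
item=N: mobile=NULL, home_phone=555-8868 → 555-8868
item=P: mobile=555-4484 → 555-4484
item=S: mobile=NULL, home_phone=555-5991 → 555-5991
item=U: mobile=555-0100 → 555-0100
item=V: mobile=555-3251 → 555-3251
item=W: mobile=555-9142 → 555-9142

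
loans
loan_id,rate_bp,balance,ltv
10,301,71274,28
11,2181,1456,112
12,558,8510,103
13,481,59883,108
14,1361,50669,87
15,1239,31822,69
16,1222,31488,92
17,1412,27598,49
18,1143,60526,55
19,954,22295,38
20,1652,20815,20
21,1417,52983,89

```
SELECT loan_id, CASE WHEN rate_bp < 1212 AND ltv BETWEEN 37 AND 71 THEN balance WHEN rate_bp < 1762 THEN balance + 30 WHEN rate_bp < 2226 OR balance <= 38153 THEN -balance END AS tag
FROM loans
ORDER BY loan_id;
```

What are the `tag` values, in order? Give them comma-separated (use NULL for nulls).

71304, -1456, 8540, 59913, 50699, 31852, 31518, 27628, 60526, 22295, 20845, 53013

loan_id=10: rate_bp < 1762 → 71304
loan_id=11: rate_bp < 2226 OR balance <= 38153 → -1456
loan_id=12: rate_bp < 1762 → 8540
loan_id=13: rate_bp < 1762 → 59913
loan_id=14: rate_bp < 1762 → 50699
loan_id=15: rate_bp < 1762 → 31852
loan_id=16: rate_bp < 1762 → 31518
loan_id=17: rate_bp < 1762 → 27628
loan_id=18: rate_bp < 1212 AND ltv BETWEEN 37 AND 71 → 60526
loan_id=19: rate_bp < 1212 AND ltv BETWEEN 37 AND 71 → 22295
loan_id=20: rate_bp < 1762 → 20845
loan_id=21: rate_bp < 1762 → 53013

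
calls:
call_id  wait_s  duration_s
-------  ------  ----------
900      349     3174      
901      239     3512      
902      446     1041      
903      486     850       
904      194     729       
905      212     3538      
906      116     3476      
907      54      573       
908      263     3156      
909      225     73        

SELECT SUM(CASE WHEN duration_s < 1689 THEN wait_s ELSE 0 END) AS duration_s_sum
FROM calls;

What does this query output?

1405

call_id=900: ✗
call_id=901: ✗
call_id=902: ✓ → 446
call_id=903: ✓ → 486
call_id=904: ✓ → 194
call_id=905: ✗
call_id=906: ✗
call_id=907: ✓ → 54
call_id=908: ✗
call_id=909: ✓ → 225
duration_s_sum = 446 + 486 + 194 + 54 + 225 = 1405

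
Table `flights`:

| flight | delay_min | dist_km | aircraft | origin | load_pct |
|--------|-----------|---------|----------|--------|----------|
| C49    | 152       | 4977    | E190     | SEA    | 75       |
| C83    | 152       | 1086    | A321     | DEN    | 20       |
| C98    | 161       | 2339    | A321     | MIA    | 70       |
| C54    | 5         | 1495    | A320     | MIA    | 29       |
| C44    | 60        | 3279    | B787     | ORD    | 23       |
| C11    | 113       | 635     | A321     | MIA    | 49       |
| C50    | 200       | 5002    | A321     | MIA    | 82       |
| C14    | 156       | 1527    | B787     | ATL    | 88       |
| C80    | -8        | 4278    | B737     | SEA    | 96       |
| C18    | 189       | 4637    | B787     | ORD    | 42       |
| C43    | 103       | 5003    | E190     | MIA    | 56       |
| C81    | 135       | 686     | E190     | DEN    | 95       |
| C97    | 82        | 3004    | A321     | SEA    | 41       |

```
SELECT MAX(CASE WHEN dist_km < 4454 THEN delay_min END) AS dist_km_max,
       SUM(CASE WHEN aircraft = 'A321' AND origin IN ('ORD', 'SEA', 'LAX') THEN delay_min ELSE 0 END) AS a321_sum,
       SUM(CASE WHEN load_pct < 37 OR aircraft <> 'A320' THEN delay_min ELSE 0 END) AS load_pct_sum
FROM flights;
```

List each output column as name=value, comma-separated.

[dist_km_max: dist_km < 4454]
flight=C49: ✗
flight=C83: ✓ → 152
flight=C98: ✓ → 161
flight=C54: ✓ → 5
flight=C44: ✓ → 60
flight=C11: ✓ → 113
flight=C50: ✗
flight=C14: ✓ → 156
flight=C80: ✓ → -8
flight=C18: ✗
flight=C43: ✗
flight=C81: ✓ → 135
flight=C97: ✓ → 82
dist_km_max = MAX(152, 161, 5, 60, 113, 156, -8, 135, 82) = 161
—
[a321_sum: aircraft = 'A321' AND origin IN ('ORD', 'SEA', 'LAX')]
flight=C49: ✗
flight=C83: ✗
flight=C98: ✗
flight=C54: ✗
flight=C44: ✗
flight=C11: ✗
flight=C50: ✗
flight=C14: ✗
flight=C80: ✗
flight=C18: ✗
flight=C43: ✗
flight=C81: ✗
flight=C97: ✓ → 82
a321_sum = 82
—
[load_pct_sum: load_pct < 37 OR aircraft <> 'A320']
flight=C49: ✓ → 152
flight=C83: ✓ → 152
flight=C98: ✓ → 161
flight=C54: ✓ → 5
flight=C44: ✓ → 60
flight=C11: ✓ → 113
flight=C50: ✓ → 200
flight=C14: ✓ → 156
flight=C80: ✓ → -8
flight=C18: ✓ → 189
flight=C43: ✓ → 103
flight=C81: ✓ → 135
flight=C97: ✓ → 82
load_pct_sum = 152 + 152 + 161 + 5 + 60 + 113 + 200 + 156 + -8 + 189 + 103 + 135 + 82 = 1500

dist_km_max=161, a321_sum=82, load_pct_sum=1500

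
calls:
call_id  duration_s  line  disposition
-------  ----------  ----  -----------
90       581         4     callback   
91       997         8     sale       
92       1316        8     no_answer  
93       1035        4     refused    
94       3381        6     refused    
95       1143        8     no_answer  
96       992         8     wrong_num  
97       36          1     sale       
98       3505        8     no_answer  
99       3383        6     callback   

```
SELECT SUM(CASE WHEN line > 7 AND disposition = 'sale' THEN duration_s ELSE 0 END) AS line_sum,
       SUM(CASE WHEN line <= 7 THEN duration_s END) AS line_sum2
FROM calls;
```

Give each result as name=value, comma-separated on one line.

line_sum=997, line_sum2=8416

[line_sum: line > 7 AND disposition = 'sale']
call_id=90: ✗
call_id=91: ✓ → 997
call_id=92: ✗
call_id=93: ✗
call_id=94: ✗
call_id=95: ✗
call_id=96: ✗
call_id=97: ✗
call_id=98: ✗
call_id=99: ✗
line_sum = 997
—
[line_sum2: line <= 7]
call_id=90: ✓ → 581
call_id=91: ✗
call_id=92: ✗
call_id=93: ✓ → 1035
call_id=94: ✓ → 3381
call_id=95: ✗
call_id=96: ✗
call_id=97: ✓ → 36
call_id=98: ✗
call_id=99: ✓ → 3383
line_sum2 = 581 + 1035 + 3381 + 36 + 3383 = 8416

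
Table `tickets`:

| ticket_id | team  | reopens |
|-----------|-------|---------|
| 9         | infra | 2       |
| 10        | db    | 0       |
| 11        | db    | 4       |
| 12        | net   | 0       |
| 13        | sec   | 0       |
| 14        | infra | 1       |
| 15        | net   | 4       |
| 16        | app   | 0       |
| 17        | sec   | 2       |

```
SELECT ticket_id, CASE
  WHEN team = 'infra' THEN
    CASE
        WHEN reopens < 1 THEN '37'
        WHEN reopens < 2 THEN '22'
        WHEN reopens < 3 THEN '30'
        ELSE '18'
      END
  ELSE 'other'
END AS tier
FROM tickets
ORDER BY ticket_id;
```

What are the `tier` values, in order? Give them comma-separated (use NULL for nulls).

ticket_id=9: team='infra' → inner[reopens < 3] → 30
ticket_id=10: team='db' → outer ELSE → other
ticket_id=11: team='db' → outer ELSE → other
ticket_id=12: team='net' → outer ELSE → other
ticket_id=13: team='sec' → outer ELSE → other
ticket_id=14: team='infra' → inner[reopens < 2] → 22
ticket_id=15: team='net' → outer ELSE → other
ticket_id=16: team='app' → outer ELSE → other
ticket_id=17: team='sec' → outer ELSE → other

30, other, other, other, other, 22, other, other, other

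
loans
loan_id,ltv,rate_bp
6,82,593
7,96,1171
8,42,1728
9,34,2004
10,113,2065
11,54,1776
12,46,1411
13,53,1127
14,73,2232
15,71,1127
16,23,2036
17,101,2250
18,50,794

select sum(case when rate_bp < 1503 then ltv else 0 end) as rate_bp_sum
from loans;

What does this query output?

loan_id=6: ✓ → 82
loan_id=7: ✓ → 96
loan_id=8: ✗
loan_id=9: ✗
loan_id=10: ✗
loan_id=11: ✗
loan_id=12: ✓ → 46
loan_id=13: ✓ → 53
loan_id=14: ✗
loan_id=15: ✓ → 71
loan_id=16: ✗
loan_id=17: ✗
loan_id=18: ✓ → 50
rate_bp_sum = 82 + 96 + 46 + 53 + 71 + 50 = 398

398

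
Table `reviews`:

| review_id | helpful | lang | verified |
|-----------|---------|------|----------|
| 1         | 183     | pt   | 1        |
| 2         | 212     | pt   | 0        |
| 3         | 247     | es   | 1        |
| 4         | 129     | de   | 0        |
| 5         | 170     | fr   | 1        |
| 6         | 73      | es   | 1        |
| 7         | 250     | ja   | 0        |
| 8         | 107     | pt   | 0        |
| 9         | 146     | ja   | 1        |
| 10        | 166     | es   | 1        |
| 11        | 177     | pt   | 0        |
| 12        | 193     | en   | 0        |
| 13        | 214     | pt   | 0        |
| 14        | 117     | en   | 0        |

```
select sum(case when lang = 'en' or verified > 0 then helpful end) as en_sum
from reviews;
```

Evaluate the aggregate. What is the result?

1295

review_id=1: ✓ → 183
review_id=2: ✗
review_id=3: ✓ → 247
review_id=4: ✗
review_id=5: ✓ → 170
review_id=6: ✓ → 73
review_id=7: ✗
review_id=8: ✗
review_id=9: ✓ → 146
review_id=10: ✓ → 166
review_id=11: ✗
review_id=12: ✓ → 193
review_id=13: ✗
review_id=14: ✓ → 117
en_sum = 183 + 247 + 170 + 73 + 146 + 166 + 193 + 117 = 1295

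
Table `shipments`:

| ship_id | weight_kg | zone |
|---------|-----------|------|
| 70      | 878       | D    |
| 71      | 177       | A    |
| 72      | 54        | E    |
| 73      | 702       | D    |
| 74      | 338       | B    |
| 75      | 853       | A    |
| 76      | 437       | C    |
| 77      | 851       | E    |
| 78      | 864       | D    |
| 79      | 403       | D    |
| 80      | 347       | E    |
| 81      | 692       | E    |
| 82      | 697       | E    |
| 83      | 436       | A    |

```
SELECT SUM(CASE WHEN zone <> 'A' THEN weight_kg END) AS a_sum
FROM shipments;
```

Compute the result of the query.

ship_id=70: ✓ → 878
ship_id=71: ✗
ship_id=72: ✓ → 54
ship_id=73: ✓ → 702
ship_id=74: ✓ → 338
ship_id=75: ✗
ship_id=76: ✓ → 437
ship_id=77: ✓ → 851
ship_id=78: ✓ → 864
ship_id=79: ✓ → 403
ship_id=80: ✓ → 347
ship_id=81: ✓ → 692
ship_id=82: ✓ → 697
ship_id=83: ✗
a_sum = 878 + 54 + 702 + 338 + 437 + 851 + 864 + 403 + 347 + 692 + 697 = 6263

6263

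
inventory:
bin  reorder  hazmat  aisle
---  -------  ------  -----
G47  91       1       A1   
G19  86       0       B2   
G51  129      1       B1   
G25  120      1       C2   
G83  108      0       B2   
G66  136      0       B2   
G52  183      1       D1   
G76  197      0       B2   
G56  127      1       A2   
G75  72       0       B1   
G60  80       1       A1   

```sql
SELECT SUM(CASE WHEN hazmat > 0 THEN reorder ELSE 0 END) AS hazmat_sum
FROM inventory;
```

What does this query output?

bin=G47: ✓ → 91
bin=G19: ✗
bin=G51: ✓ → 129
bin=G25: ✓ → 120
bin=G83: ✗
bin=G66: ✗
bin=G52: ✓ → 183
bin=G76: ✗
bin=G56: ✓ → 127
bin=G75: ✗
bin=G60: ✓ → 80
hazmat_sum = 91 + 129 + 120 + 183 + 127 + 80 = 730

730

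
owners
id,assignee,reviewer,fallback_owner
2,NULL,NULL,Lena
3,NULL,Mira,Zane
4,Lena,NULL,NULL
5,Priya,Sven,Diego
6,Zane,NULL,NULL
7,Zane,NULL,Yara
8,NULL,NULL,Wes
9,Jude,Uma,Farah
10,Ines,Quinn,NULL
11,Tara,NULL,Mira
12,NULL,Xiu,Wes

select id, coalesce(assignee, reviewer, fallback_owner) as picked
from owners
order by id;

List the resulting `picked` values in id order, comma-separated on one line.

id=2: assignee=NULL, reviewer=NULL, fallback_owner=Lena → Lena
id=3: assignee=NULL, reviewer=Mira → Mira
id=4: assignee=Lena → Lena
id=5: assignee=Priya → Priya
id=6: assignee=Zane → Zane
id=7: assignee=Zane → Zane
id=8: assignee=NULL, reviewer=NULL, fallback_owner=Wes → Wes
id=9: assignee=Jude → Jude
id=10: assignee=Ines → Ines
id=11: assignee=Tara → Tara
id=12: assignee=NULL, reviewer=Xiu → Xiu

Lena, Mira, Lena, Priya, Zane, Zane, Wes, Jude, Ines, Tara, Xiu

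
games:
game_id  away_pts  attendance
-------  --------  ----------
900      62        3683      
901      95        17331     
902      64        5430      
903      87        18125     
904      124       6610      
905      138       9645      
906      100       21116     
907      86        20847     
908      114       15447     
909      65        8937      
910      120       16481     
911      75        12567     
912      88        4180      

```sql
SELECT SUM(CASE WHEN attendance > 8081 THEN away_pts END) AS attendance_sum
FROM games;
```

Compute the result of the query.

game_id=900: ✗
game_id=901: ✓ → 95
game_id=902: ✗
game_id=903: ✓ → 87
game_id=904: ✗
game_id=905: ✓ → 138
game_id=906: ✓ → 100
game_id=907: ✓ → 86
game_id=908: ✓ → 114
game_id=909: ✓ → 65
game_id=910: ✓ → 120
game_id=911: ✓ → 75
game_id=912: ✗
attendance_sum = 95 + 87 + 138 + 100 + 86 + 114 + 65 + 120 + 75 = 880

880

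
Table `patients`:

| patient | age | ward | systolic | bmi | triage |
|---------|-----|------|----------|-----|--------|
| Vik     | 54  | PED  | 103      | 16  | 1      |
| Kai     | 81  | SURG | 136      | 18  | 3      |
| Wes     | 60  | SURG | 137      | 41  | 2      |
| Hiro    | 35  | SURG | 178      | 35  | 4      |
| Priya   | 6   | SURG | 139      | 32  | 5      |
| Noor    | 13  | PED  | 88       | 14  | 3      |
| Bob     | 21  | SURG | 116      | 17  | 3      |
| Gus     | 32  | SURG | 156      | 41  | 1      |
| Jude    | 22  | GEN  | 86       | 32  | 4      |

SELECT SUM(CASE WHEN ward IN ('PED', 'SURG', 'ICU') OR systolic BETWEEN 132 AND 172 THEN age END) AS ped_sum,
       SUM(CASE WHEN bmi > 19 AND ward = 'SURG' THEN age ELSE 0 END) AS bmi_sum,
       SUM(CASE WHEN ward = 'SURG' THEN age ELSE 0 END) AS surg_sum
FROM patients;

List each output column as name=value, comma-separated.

ped_sum=302, bmi_sum=133, surg_sum=235

[ped_sum: ward IN ('PED', 'SURG', 'ICU') OR systolic BETWEEN 132 AND 172]
patient=Vik: ✓ → 54
patient=Kai: ✓ → 81
patient=Wes: ✓ → 60
patient=Hiro: ✓ → 35
patient=Priya: ✓ → 6
patient=Noor: ✓ → 13
patient=Bob: ✓ → 21
patient=Gus: ✓ → 32
patient=Jude: ✗
ped_sum = 54 + 81 + 60 + 35 + 6 + 13 + 21 + 32 = 302
—
[bmi_sum: bmi > 19 AND ward = 'SURG']
patient=Vik: ✗
patient=Kai: ✗
patient=Wes: ✓ → 60
patient=Hiro: ✓ → 35
patient=Priya: ✓ → 6
patient=Noor: ✗
patient=Bob: ✗
patient=Gus: ✓ → 32
patient=Jude: ✗
bmi_sum = 60 + 35 + 6 + 32 = 133
—
[surg_sum: ward = 'SURG']
patient=Vik: ✗
patient=Kai: ✓ → 81
patient=Wes: ✓ → 60
patient=Hiro: ✓ → 35
patient=Priya: ✓ → 6
patient=Noor: ✗
patient=Bob: ✓ → 21
patient=Gus: ✓ → 32
patient=Jude: ✗
surg_sum = 81 + 60 + 35 + 6 + 21 + 32 = 235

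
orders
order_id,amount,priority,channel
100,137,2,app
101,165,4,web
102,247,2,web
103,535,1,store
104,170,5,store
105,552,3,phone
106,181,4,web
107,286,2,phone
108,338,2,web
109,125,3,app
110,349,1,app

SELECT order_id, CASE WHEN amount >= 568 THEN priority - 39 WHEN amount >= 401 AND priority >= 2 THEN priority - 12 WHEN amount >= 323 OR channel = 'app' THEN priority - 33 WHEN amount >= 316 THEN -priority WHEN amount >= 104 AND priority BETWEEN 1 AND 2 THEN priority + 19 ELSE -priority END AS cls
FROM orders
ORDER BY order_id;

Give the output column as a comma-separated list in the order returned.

order_id=100: amount >= 323 OR channel = 'app' → -31
order_id=101: ELSE → -4
order_id=102: amount >= 104 AND priority BETWEEN 1 AND 2 → 21
order_id=103: amount >= 323 OR channel = 'app' → -32
order_id=104: ELSE → -5
order_id=105: amount >= 401 AND priority >= 2 → -9
order_id=106: ELSE → -4
order_id=107: amount >= 104 AND priority BETWEEN 1 AND 2 → 21
order_id=108: amount >= 323 OR channel = 'app' → -31
order_id=109: amount >= 323 OR channel = 'app' → -30
order_id=110: amount >= 323 OR channel = 'app' → -32

-31, -4, 21, -32, -5, -9, -4, 21, -31, -30, -32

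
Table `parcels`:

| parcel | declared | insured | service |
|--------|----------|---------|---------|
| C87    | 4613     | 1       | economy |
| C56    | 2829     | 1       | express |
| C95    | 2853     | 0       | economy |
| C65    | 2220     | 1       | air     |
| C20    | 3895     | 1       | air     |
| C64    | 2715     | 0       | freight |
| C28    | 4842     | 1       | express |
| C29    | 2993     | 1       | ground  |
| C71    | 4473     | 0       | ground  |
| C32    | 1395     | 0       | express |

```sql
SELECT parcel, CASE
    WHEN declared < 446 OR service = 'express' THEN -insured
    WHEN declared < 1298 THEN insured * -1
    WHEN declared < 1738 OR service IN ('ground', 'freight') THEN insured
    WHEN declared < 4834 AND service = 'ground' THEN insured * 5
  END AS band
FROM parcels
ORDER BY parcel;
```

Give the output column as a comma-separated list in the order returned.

parcel=C20: (no match → NULL) → NULL
parcel=C28: declared < 446 OR service = 'express' → -1
parcel=C29: declared < 1738 OR service IN ('ground', 'freight') → 1
parcel=C32: declared < 446 OR service = 'express' → 0
parcel=C56: declared < 446 OR service = 'express' → -1
parcel=C64: declared < 1738 OR service IN ('ground', 'freight') → 0
parcel=C65: (no match → NULL) → NULL
parcel=C71: declared < 1738 OR service IN ('ground', 'freight') → 0
parcel=C87: (no match → NULL) → NULL
parcel=C95: (no match → NULL) → NULL

NULL, -1, 1, 0, -1, 0, NULL, 0, NULL, NULL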